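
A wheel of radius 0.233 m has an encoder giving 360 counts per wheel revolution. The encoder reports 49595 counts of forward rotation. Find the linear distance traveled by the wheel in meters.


revs = 49595/360 = 137.763889
d = revs * 2*pi*r = 137.763889 * 2*pi*0.233 = 201.6839

201.6839 m


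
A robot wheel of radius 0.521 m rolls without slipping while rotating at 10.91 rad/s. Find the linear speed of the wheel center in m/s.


v = omega * r = 10.91 * 0.521 = 5.6841

5.6841 m/s


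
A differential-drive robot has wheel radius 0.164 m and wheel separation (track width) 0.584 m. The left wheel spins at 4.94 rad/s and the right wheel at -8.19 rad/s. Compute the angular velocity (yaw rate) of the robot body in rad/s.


omega = r*(wR - wL)/L = 0.164*(-8.19 - (4.94))/0.584 = -3.6872

-3.6872 rad/s


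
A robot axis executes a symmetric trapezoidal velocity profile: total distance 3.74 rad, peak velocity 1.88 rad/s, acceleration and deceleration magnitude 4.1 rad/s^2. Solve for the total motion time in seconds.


t_acc = v/a = 1.88/4.1 = 0.458537 s
d_acc = v^2/(2a) = 0.431024 rad (each ramp)
d_cruise = 3.74 - 2*0.431024 = 2.877952 rad
t_cruise = 2.877952/1.88 = 1.530826 s
t_total = 2*0.458537 + 1.530826 = 2.4479

2.4479 s


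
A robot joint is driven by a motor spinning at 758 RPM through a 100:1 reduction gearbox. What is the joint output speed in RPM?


omega_joint = omega_motor / N = 758 / 100 = 7.5800

7.5800 RPM


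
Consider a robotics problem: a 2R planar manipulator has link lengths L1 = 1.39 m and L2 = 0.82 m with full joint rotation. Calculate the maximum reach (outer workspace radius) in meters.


r_max = L1 + L2 = 1.39 + 0.82 = 2.2100

2.2100 m


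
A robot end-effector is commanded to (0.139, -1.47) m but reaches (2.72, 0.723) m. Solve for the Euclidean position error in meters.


dx = 2.72 - (0.139) = 2.5810, dy = 0.723 - (-1.47) = 2.1930
err = sqrt(6.661561 + 4.809249) = 3.3869

3.3869 m


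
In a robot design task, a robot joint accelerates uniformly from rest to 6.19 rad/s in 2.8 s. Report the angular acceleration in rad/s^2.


alpha = delta_omega / t = 6.19 / 2.8 = 2.2107

2.2107 rad/s^2


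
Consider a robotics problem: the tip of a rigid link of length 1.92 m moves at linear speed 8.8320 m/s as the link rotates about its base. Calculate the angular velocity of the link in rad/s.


omega = v / L = 8.8320 / 1.92 = 4.6000

4.6000 rad/s


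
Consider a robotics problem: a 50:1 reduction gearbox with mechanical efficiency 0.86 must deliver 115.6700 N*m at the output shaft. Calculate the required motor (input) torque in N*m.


tau_in = tau_out / (N * eta) = 115.6700 / (50 * 0.86) = 2.6900

2.6900 N*m


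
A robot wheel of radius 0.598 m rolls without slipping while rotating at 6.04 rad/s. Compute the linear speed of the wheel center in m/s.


v = omega * r = 6.04 * 0.598 = 3.6119

3.6119 m/s


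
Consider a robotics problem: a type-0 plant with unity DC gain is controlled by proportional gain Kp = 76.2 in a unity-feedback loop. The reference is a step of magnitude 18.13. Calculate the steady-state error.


e_ss = R/(1 + Kp) = 18.13/(1 + 76.2) = 18.13/77.2000 = 0.2348

0.2348


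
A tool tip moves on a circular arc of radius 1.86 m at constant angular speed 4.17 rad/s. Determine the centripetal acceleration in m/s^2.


a_c = omega^2 * r = 4.17^2 * 1.86 = 32.3434

32.3434 m/s^2


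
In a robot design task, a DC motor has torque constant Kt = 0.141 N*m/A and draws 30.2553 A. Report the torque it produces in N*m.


tau = Kt * I = 0.141*30.2553 = 4.2660

4.2660 N*m


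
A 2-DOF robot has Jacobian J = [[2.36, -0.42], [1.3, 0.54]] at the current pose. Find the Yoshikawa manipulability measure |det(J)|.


det(J) = 2.36*0.54 - (-0.42)*(1.3) = 1.8204
|det(J)| = 1.8204

1.8204


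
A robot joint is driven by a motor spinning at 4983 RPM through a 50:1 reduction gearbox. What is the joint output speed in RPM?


omega_joint = omega_motor / N = 4983 / 50 = 99.6600

99.6600 RPM


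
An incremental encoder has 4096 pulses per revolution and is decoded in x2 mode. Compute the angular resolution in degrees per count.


resolution = 360 / (PPR * 2) = 360 / 8192 = 0.0439

0.0439 degrees


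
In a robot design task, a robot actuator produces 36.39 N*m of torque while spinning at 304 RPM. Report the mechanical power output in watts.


omega = 304 * 2*pi/60 = 31.834806 rad/s
P = tau * omega = 36.39 * 31.834806 = 1158.4686

1158.4686 W


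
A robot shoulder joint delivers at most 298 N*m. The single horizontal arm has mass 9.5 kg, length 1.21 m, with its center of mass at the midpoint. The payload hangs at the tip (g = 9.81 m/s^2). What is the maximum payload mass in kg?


tau_arm = m_arm*g*(L/2) = 9.5*9.81*1.21/2 = 56.3830 N*m
tau_payload = tau_max - tau_arm = 298 - 56.3830 = 241.6170
m_payload = tau_payload / (g*L) = 241.6170 / (9.81*1.21) = 20.3551

20.3551 kg


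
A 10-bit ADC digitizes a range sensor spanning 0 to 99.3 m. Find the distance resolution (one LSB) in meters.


res = range / 2^n = 99.3/2^10 = 99.3/1024 = 0.0970

0.0970 m


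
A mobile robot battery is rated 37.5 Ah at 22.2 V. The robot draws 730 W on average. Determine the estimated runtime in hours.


E = 37.5*22.2 = 832.5000 Wh
t = E/P = 832.5000/730 = 1.1404

1.1404 hours


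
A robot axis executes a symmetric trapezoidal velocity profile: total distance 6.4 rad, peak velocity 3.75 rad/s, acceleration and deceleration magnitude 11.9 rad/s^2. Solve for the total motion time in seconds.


t_acc = v/a = 3.75/11.9 = 0.315126 s
d_acc = v^2/(2a) = 0.590861 rad (each ramp)
d_cruise = 6.4 - 2*0.590861 = 5.218278 rad
t_cruise = 5.218278/3.75 = 1.391541 s
t_total = 2*0.315126 + 1.391541 = 2.0218

2.0218 s


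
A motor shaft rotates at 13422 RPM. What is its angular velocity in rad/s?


omega = 13422 * 2*pi/60 = 1405.5486

1405.5486 rad/s


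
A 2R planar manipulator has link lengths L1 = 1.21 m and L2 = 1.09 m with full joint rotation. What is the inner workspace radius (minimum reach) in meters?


r_min = |L1 - L2| = |1.21 - 1.09| = 0.1200

0.1200 m


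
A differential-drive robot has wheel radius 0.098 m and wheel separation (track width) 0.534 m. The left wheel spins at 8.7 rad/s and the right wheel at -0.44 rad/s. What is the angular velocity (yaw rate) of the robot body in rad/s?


omega = r*(wR - wL)/L = 0.098*(-0.44 - (8.7))/0.534 = -1.6774

-1.6774 rad/s


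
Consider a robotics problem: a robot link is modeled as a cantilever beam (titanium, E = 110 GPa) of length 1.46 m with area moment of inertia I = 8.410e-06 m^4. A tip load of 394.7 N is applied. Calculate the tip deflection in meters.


delta = F*L^3/(3*E*I) = 394.7*1.46^3/(3*1.100e+11*8.410e-06)
      = 1228.3600792/2775300 = 4.4260e-04

4.4260e-04 m


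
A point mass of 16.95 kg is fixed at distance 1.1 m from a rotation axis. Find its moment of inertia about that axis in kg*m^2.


I = m*r^2 = 16.95*1.1^2 = 20.5095

20.5095 kg*m^2


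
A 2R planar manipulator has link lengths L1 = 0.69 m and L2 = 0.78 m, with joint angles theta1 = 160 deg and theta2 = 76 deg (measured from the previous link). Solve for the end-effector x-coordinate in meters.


x = L1*cos(th1) + L2*cos(th1+th2) = 0.69*cos(160 deg) + 0.78*cos(236 deg) = -1.0846

-1.0846 m


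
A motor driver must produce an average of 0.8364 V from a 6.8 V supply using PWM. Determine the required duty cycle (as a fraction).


D = V_avg/V_supply = 0.8364/6.8 = 0.1230

0.1230


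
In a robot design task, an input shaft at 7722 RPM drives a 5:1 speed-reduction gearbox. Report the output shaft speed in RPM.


omega_out = omega_in / N = 7722 / 5 = 1544.4000

1544.4000 RPM


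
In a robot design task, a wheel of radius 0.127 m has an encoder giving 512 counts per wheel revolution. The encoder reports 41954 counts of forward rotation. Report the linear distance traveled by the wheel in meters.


revs = 41954/512 = 81.941406
d = revs * 2*pi*r = 81.941406 * 2*pi*0.127 = 65.3863

65.3863 m


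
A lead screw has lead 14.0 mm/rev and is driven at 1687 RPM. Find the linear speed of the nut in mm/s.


v = lead * (RPM/60) = 14.0*1687/60 = 393.6333

393.6333 mm/s


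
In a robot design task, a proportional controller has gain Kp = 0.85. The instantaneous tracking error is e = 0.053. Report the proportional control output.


u_P = Kp * e = 0.85 * 0.053 = 0.0450

0.0450


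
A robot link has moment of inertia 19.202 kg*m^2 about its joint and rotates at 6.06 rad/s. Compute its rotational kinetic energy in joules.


KE = (1/2)*I*omega^2 = 0.5*19.202*6.06^2 = 352.5833

352.5833 J


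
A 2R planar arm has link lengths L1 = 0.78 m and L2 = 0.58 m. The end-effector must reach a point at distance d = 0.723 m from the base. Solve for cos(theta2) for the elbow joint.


cos(th2) = (d^2 - L1^2 - L2^2)/(2*L1*L2) = (0.723^2 - 0.78^2 - 0.58^2)/(2*0.78*0.58) = -0.4665

-0.4665


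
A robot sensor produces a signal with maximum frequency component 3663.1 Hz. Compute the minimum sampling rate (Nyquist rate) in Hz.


f_s,min = 2*f_max = 2*3663.1 = 7326.2000

7326.2000 Hz


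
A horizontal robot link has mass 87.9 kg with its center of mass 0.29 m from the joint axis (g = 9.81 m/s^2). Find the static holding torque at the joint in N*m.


tau = m*g*L = 87.9 * 9.81 * 0.29 = 250.0667

250.0667 N*m


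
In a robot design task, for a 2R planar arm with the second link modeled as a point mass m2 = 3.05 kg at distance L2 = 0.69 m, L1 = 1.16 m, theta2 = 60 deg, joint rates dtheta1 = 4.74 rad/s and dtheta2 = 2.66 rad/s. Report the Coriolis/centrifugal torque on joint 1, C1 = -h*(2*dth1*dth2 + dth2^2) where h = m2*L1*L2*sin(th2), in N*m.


h = m2*L1*L2*sin(th2) = 3.05*1.16*0.69*sin(60 deg) = 2.114159
C1 = -h*(2*4.74*2.66 + 2.66^2) = -2.114159*32.2924 = -68.2713

-68.2713 N*m


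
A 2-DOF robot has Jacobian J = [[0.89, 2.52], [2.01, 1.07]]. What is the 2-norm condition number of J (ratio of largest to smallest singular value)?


JJ^T eigenvalues: trace(JJ^T) = 12.3275, det(JJ^T) = det(J)^2 = 16.91594641
s_max^2 = (12.3275 + sqrt(84.30347061))/2 = 10.75459607
s_min^2 = (12.3275 - sqrt(84.30347061))/2 = 1.57290393
kappa = s_max/s_min = sqrt(10.75459607/1.57290393) = 2.6148

2.6148


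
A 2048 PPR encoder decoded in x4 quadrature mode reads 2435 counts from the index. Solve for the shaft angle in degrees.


angle = counts * 360 / (PPR*4) = 2435 * 360 / 8192 = 107.0068

107.0068 degrees


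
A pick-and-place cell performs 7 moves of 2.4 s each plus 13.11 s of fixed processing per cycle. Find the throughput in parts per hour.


T_cycle = 7*2.4 + 13.11 = 29.9100 s
rate = 3600/T = 120.3611

120.3611 parts/hour


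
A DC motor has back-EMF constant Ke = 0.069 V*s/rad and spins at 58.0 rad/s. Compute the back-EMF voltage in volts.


V_emf = Ke * omega = 0.069*58.0 = 4.0020

4.0020 V


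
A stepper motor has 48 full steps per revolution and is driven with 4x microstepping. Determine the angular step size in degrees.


step = 360/(48*4) = 360/192 = 1.8750

1.8750 degrees


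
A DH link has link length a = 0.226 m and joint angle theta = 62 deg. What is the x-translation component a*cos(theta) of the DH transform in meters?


a*cos(theta) = 0.226*cos(62 deg) = 0.1061

0.1061 m


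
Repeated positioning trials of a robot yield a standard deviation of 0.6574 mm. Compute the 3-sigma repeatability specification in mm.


repeatability = 3*sigma = 3*0.6574 = 1.9722

1.9722 mm


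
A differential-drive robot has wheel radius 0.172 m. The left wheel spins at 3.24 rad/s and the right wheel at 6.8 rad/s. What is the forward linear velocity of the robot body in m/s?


v = r*(wR + wL)/2 = 0.172*(6.8 + 3.24)/2 = 0.8634

0.8634 m/s


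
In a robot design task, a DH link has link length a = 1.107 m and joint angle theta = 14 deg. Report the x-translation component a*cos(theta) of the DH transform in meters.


a*cos(theta) = 1.107*cos(14 deg) = 1.0741

1.0741 m


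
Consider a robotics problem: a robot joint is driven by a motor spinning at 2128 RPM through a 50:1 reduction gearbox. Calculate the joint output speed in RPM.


omega_joint = omega_motor / N = 2128 / 50 = 42.5600

42.5600 RPM


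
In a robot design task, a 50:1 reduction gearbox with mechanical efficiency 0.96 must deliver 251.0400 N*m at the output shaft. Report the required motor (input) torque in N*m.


tau_in = tau_out / (N * eta) = 251.0400 / (50 * 0.96) = 5.2300

5.2300 N*m


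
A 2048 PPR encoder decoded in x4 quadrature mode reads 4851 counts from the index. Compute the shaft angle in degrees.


angle = counts * 360 / (PPR*4) = 4851 * 360 / 8192 = 213.1787

213.1787 degrees


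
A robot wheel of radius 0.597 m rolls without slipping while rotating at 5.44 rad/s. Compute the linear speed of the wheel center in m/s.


v = omega * r = 5.44 * 0.597 = 3.2477

3.2477 m/s


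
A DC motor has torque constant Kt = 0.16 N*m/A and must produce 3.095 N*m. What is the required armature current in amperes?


I = tau / Kt = 3.095/0.16 = 19.3438

19.3438 A


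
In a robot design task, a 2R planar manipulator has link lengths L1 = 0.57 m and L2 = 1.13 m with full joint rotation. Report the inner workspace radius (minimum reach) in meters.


r_min = |L1 - L2| = |0.57 - 1.13| = 0.5600

0.5600 m


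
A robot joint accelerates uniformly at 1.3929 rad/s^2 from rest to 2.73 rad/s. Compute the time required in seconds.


t = delta_omega / alpha = 2.73 / 1.3929 = 1.9599

1.9599 s


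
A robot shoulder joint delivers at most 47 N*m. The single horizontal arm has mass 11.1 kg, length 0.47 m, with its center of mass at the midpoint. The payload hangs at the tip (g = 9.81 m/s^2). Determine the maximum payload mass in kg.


tau_arm = m_arm*g*(L/2) = 11.1*9.81*0.47/2 = 25.5894 N*m
tau_payload = tau_max - tau_arm = 47 - 25.5894 = 21.4106
m_payload = tau_payload / (g*L) = 21.4106 / (9.81*0.47) = 4.6437

4.6437 kg


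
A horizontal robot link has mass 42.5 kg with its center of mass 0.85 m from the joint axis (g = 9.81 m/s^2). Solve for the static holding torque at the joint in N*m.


tau = m*g*L = 42.5 * 9.81 * 0.85 = 354.3863

354.3863 N*m


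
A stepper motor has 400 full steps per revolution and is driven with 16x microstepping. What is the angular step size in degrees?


step = 360/(400*16) = 360/6400 = 0.0563

0.0563 degrees


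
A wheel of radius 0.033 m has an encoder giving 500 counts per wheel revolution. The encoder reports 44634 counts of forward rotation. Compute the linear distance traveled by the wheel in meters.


revs = 44634/500 = 89.268000
d = revs * 2*pi*r = 89.268000 * 2*pi*0.033 = 18.5093

18.5093 m


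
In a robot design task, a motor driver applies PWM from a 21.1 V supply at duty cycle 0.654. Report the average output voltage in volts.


V_avg = V_supply * D = 21.1*0.654 = 13.7994

13.7994 V


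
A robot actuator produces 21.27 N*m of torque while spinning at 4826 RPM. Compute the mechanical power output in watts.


omega = 4826 * 2*pi/60 = 505.377538 rad/s
P = tau * omega = 21.27 * 505.377538 = 10749.3802

10749.3802 W


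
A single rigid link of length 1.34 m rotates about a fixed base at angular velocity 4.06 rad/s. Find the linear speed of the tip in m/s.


v = L*omega = 1.34 * 4.06 = 5.4404

5.4404 m/s


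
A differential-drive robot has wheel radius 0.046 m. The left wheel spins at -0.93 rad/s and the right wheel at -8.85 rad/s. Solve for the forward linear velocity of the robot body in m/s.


v = r*(wR + wL)/2 = 0.046*(-8.85 + -0.93)/2 = -0.2249

-0.2249 m/s


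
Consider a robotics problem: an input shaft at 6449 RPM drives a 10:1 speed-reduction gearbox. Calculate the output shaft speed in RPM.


omega_out = omega_in / N = 6449 / 10 = 644.9000

644.9000 RPM


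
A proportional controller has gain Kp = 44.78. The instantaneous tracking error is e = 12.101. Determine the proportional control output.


u_P = Kp * e = 44.78 * 12.101 = 541.8828

541.8828


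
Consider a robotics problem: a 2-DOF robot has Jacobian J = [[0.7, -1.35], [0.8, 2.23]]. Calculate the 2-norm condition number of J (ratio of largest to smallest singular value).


JJ^T eigenvalues: trace(JJ^T) = 7.9254, det(JJ^T) = det(J)^2 = 6.97488100
s_max^2 = (7.9254 + sqrt(34.91244116))/2 = 6.91703754
s_min^2 = (7.9254 - sqrt(34.91244116))/2 = 1.00836246
kappa = s_max/s_min = sqrt(6.91703754/1.00836246) = 2.6191

2.6191


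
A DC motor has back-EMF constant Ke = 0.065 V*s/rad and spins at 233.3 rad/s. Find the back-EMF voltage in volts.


V_emf = Ke * omega = 0.065*233.3 = 15.1645

15.1645 V


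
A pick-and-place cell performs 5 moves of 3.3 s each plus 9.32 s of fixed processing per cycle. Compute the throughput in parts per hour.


T_cycle = 5*3.3 + 9.32 = 25.8200 s
rate = 3600/T = 139.4268

139.4268 parts/hour


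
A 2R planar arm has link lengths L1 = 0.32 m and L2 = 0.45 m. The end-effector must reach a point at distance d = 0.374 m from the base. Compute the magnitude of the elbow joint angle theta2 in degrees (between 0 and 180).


cos(th2) = (d^2 - L1^2 - L2^2)/(2*L1*L2) = (0.374^2 - 0.32^2 - 0.45^2)/(2*0.32*0.45) = -0.57300000
th2 = acos(-0.57300000) = 124.9597 deg

124.9597 degrees


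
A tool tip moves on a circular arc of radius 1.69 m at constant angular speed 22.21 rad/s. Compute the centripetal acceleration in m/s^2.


a_c = omega^2 * r = 22.21^2 * 1.69 = 833.6501

833.6501 m/s^2


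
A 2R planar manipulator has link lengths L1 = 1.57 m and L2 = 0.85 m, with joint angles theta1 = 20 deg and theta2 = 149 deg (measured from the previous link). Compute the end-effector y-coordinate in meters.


y = L1*sin(th1) + L2*sin(th1+th2) = 1.57*sin(20 deg) + 0.85*sin(169 deg) = 0.6992

0.6992 m


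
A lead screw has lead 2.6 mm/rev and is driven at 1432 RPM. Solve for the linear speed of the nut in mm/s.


v = lead * (RPM/60) = 2.6*1432/60 = 62.0533

62.0533 mm/s


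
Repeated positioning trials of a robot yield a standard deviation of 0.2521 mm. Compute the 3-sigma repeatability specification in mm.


repeatability = 3*sigma = 3*0.2521 = 0.7563

0.7563 mm


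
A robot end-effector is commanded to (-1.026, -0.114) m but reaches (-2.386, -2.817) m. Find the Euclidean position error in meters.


dx = -2.386 - (-1.026) = -1.3600, dy = -2.817 - (-0.114) = -2.7030
err = sqrt(1.849600 + 7.306209) = 3.0259

3.0259 m


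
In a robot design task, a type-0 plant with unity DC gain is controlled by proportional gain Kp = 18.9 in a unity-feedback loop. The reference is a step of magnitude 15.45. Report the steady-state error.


e_ss = R/(1 + Kp) = 15.45/(1 + 18.9) = 15.45/19.9000 = 0.7764

0.7764


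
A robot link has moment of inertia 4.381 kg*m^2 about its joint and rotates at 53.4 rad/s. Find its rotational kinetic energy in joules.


KE = (1/2)*I*omega^2 = 0.5*4.381*53.4^2 = 6246.3422

6246.3422 J


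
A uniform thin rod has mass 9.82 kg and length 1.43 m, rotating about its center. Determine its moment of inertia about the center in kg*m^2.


I = (1/12)*m*L^2 = (1/12)*9.82*1.43^2 = 1.6734

1.6734 kg*m^2


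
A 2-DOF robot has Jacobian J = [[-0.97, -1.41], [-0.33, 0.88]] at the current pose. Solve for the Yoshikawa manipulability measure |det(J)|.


det(J) = -0.97*0.88 - (-1.41)*(-0.33) = -1.3189
|det(J)| = 1.3189

1.3189


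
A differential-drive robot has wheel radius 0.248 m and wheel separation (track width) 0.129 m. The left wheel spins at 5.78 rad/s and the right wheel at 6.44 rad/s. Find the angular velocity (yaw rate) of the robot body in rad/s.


omega = r*(wR - wL)/L = 0.248*(6.44 - (5.78))/0.129 = 1.2688

1.2688 rad/s


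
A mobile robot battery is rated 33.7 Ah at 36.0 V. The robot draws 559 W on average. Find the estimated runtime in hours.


E = 33.7*36.0 = 1213.2000 Wh
t = E/P = 1213.2000/559 = 2.1703

2.1703 hours


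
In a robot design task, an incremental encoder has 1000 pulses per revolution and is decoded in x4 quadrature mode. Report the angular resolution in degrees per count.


resolution = 360 / (PPR * 4) = 360 / 4000 = 0.0900

0.0900 degrees


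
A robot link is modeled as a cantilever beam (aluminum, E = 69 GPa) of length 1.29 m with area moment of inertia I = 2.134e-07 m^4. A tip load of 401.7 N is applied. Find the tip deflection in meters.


delta = F*L^3/(3*E*I) = 401.7*1.29^3/(3*6.900e+10*2.134e-07)
      = 862.3249713/44173.8 = 0.0195

0.0195 m


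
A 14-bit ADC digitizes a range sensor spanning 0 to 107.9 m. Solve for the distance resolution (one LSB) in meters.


res = range / 2^n = 107.9/2^14 = 107.9/16384 = 0.0066

0.0066 m


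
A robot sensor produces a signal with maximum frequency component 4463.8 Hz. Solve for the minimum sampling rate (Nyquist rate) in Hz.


f_s,min = 2*f_max = 2*4463.8 = 8927.6000

8927.6000 Hz


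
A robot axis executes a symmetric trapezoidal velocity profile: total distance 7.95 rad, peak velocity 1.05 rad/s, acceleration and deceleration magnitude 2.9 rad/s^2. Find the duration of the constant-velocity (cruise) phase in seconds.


t_acc = v/a = 0.362069 s, d_acc = v^2/(2a) = 0.190086 rad each
d_cruise = 7.95 - 2*0.190086 = 7.569828 rad
t_cruise = d_cruise/v = 7.569828/1.05 = 7.2094

7.2094 s


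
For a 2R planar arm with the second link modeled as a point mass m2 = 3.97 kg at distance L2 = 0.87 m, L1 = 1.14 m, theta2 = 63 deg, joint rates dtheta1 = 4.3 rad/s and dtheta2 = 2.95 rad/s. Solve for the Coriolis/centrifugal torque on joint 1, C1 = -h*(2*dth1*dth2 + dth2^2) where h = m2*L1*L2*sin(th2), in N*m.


h = m2*L1*L2*sin(th2) = 3.97*1.14*0.87*sin(63 deg) = 3.508290
C1 = -h*(2*4.3*2.95 + 2.95^2) = -3.508290*34.0725 = -119.5362

-119.5362 N*m


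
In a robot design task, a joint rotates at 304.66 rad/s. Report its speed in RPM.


RPM = 304.66 * 60/(2*pi) = 2909.2887

2909.2887 RPM


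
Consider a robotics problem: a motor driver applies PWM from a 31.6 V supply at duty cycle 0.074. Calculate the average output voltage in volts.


V_avg = V_supply * D = 31.6*0.074 = 2.3384

2.3384 V


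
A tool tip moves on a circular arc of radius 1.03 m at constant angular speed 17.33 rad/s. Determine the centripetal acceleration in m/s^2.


a_c = omega^2 * r = 17.33^2 * 1.03 = 309.3388

309.3388 m/s^2


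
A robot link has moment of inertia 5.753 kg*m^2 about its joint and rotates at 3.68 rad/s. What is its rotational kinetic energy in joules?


KE = (1/2)*I*omega^2 = 0.5*5.753*3.68^2 = 38.9547

38.9547 J


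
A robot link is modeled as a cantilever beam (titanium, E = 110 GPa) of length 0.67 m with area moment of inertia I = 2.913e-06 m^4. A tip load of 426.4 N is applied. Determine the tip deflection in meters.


delta = F*L^3/(3*E*I) = 426.4*0.67^3/(3*1.100e+11*2.913e-06)
      = 128.2453432/961290 = 1.3341e-04

1.3341e-04 m


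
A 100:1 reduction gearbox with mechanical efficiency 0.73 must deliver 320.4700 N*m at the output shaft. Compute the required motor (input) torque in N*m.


tau_in = tau_out / (N * eta) = 320.4700 / (100 * 0.73) = 4.3900

4.3900 N*m


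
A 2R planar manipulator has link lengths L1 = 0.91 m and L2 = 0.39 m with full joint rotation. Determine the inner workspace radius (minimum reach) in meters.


r_min = |L1 - L2| = |0.91 - 0.39| = 0.5200

0.5200 m


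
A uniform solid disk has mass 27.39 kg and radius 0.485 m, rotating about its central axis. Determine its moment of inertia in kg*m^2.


I = (1/2)*m*R^2 = 0.5*27.39*0.485^2 = 3.2214

3.2214 kg*m^2


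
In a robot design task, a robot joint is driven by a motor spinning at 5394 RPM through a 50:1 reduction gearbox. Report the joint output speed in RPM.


omega_joint = omega_motor / N = 5394 / 50 = 107.8800

107.8800 RPM


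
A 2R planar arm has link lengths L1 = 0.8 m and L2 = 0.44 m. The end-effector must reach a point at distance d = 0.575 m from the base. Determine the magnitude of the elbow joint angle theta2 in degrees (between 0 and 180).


cos(th2) = (d^2 - L1^2 - L2^2)/(2*L1*L2) = (0.575^2 - 0.8^2 - 0.44^2)/(2*0.8*0.44) = -0.71445313
th2 = acos(-0.71445313) = 135.5984 deg

135.5984 degrees


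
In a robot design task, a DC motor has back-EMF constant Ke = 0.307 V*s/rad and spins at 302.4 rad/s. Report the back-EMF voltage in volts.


V_emf = Ke * omega = 0.307*302.4 = 92.8368

92.8368 V


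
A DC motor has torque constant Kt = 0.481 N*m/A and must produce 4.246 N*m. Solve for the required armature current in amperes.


I = tau / Kt = 4.246/0.481 = 8.8274

8.8274 A


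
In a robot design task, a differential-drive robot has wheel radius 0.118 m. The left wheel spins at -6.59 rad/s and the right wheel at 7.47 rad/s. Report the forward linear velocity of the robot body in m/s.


v = r*(wR + wL)/2 = 0.118*(7.47 + -6.59)/2 = 0.0519

0.0519 m/s


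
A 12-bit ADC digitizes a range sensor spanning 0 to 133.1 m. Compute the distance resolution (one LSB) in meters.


res = range / 2^n = 133.1/2^12 = 133.1/4096 = 0.0325

0.0325 m


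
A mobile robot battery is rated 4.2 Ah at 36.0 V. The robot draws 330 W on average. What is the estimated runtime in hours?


E = 4.2*36.0 = 151.2000 Wh
t = E/P = 151.2000/330 = 0.4582

0.4582 hours


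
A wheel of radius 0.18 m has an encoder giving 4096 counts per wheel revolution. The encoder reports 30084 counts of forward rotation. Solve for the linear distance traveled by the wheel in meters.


revs = 30084/4096 = 7.344727
d = revs * 2*pi*r = 7.344727 * 2*pi*0.18 = 8.3067

8.3067 m


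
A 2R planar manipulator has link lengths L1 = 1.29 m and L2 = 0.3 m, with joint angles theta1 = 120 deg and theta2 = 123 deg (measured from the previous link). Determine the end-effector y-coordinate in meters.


y = L1*sin(th1) + L2*sin(th1+th2) = 1.29*sin(120 deg) + 0.3*sin(243 deg) = 0.8499

0.8499 m


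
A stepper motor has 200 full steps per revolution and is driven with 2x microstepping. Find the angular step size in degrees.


step = 360/(200*2) = 360/400 = 0.9000

0.9000 degrees


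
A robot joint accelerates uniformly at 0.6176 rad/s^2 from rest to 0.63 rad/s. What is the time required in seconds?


t = delta_omega / alpha = 0.63 / 0.6176 = 1.0201

1.0201 s


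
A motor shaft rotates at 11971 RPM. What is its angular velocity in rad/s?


omega = 11971 * 2*pi/60 = 1253.6002

1253.6002 rad/s


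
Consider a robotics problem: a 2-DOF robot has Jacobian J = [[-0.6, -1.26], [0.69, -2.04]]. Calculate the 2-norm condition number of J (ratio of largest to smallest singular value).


JJ^T eigenvalues: trace(JJ^T) = 6.5853, det(JJ^T) = det(J)^2 = 4.38232356
s_max^2 = (6.5853 + sqrt(25.83688185))/2 = 5.83414965
s_min^2 = (6.5853 - sqrt(25.83688185))/2 = 0.75115035
kappa = s_max/s_min = sqrt(5.83414965/0.75115035) = 2.7869

2.7869


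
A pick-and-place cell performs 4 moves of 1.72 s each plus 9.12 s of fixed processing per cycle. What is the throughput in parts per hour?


T_cycle = 4*1.72 + 9.12 = 16.0000 s
rate = 3600/T = 225.0000

225.0000 parts/hour


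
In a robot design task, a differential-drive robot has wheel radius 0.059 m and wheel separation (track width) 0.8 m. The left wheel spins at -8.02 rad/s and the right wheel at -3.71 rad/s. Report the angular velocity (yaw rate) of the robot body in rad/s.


omega = r*(wR - wL)/L = 0.059*(-3.71 - (-8.02))/0.8 = 0.3179

0.3179 rad/s


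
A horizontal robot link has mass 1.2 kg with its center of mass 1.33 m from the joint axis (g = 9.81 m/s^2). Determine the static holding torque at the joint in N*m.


tau = m*g*L = 1.2 * 9.81 * 1.33 = 15.6568

15.6568 N*m


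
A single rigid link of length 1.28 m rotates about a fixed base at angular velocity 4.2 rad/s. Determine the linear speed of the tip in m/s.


v = L*omega = 1.28 * 4.2 = 5.3760

5.3760 m/s


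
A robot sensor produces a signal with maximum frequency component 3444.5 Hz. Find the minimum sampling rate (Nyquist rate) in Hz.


f_s,min = 2*f_max = 2*3444.5 = 6889.0000

6889.0000 Hz


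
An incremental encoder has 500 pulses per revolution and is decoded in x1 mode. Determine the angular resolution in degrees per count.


resolution = 360 / (PPR * 1) = 360 / 500 = 0.7200

0.7200 degrees


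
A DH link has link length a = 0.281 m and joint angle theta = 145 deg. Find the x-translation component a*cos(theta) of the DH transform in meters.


a*cos(theta) = 0.281*cos(145 deg) = -0.2302

-0.2302 m


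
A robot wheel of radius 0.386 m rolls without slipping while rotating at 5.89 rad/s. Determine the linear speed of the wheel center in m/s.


v = omega * r = 5.89 * 0.386 = 2.2735

2.2735 m/s


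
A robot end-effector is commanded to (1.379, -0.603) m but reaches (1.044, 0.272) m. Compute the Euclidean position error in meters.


dx = 1.044 - (1.379) = -0.3350, dy = 0.272 - (-0.603) = 0.8750
err = sqrt(0.112225 + 0.765625) = 0.9369

0.9369 m


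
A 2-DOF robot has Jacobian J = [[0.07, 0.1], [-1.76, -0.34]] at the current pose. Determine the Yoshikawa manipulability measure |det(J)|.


det(J) = 0.07*-0.34 - (0.1)*(-1.76) = 0.1522
|det(J)| = 0.1522

0.1522


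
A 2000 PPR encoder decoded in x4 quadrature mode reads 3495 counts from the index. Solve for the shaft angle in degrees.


angle = counts * 360 / (PPR*4) = 3495 * 360 / 8000 = 157.2750

157.2750 degrees


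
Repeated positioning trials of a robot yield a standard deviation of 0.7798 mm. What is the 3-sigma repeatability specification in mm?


repeatability = 3*sigma = 3*0.7798 = 2.3394

2.3394 mm


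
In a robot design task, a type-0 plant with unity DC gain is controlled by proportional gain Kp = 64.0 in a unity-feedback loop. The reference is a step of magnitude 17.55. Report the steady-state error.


e_ss = R/(1 + Kp) = 17.55/(1 + 64.0) = 17.55/65.0000 = 0.2700

0.2700


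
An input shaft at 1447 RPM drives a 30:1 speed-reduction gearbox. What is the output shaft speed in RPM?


omega_out = omega_in / N = 1447 / 30 = 48.2333

48.2333 RPM


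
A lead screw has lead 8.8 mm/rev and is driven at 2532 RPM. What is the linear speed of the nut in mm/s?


v = lead * (RPM/60) = 8.8*2532/60 = 371.3600

371.3600 mm/s


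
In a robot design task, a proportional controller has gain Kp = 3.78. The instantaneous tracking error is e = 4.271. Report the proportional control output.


u_P = Kp * e = 3.78 * 4.271 = 16.1444

16.1444


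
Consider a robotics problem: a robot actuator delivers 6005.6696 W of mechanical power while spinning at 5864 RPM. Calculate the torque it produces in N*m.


omega = 5864 * 2*pi/60 = 614.076644 rad/s
tau = P / omega = 6005.6696 / 614.076644 = 9.7800

9.7800 N*m


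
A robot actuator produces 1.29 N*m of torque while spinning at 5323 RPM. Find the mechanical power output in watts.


omega = 5323 * 2*pi/60 = 557.423257 rad/s
P = tau * omega = 1.29 * 557.423257 = 719.0760

719.0760 W


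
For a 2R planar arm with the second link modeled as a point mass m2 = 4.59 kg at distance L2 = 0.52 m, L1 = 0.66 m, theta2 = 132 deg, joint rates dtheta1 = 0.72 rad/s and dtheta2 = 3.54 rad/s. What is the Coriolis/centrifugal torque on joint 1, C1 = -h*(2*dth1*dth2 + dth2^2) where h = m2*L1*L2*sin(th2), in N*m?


h = m2*L1*L2*sin(th2) = 4.59*0.66*0.52*sin(132 deg) = 1.170667
C1 = -h*(2*0.72*3.54 + 3.54^2) = -1.170667*17.6292 = -20.6379

-20.6379 N*m


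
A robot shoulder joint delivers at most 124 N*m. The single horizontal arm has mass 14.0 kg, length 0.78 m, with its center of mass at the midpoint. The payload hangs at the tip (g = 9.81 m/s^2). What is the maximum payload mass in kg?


tau_arm = m_arm*g*(L/2) = 14.0*9.81*0.78/2 = 53.5626 N*m
tau_payload = tau_max - tau_arm = 124 - 53.5626 = 70.4374
m_payload = tau_payload / (g*L) = 70.4374 / (9.81*0.78) = 9.2053

9.2053 kg


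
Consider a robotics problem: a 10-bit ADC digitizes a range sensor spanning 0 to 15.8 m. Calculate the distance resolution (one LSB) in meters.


res = range / 2^n = 15.8/2^10 = 15.8/1024 = 0.0154

0.0154 m


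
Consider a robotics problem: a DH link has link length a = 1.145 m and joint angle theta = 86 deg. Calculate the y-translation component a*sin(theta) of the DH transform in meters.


a*sin(theta) = 1.145*sin(86 deg) = 1.1422

1.1422 m


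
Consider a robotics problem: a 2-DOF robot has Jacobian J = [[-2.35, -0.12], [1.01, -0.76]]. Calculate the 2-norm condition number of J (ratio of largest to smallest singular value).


JJ^T eigenvalues: trace(JJ^T) = 7.1346, det(JJ^T) = det(J)^2 = 3.63741184
s_max^2 = (7.1346 + sqrt(36.35286980))/2 = 6.58196705
s_min^2 = (7.1346 - sqrt(36.35286980))/2 = 0.55263295
kappa = s_max/s_min = sqrt(6.58196705/0.55263295) = 3.4511

3.4511


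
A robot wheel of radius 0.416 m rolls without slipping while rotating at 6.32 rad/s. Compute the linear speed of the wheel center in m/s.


v = omega * r = 6.32 * 0.416 = 2.6291

2.6291 m/s


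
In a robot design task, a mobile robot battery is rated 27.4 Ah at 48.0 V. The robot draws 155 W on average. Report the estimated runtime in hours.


E = 27.4*48.0 = 1315.2000 Wh
t = E/P = 1315.2000/155 = 8.4852

8.4852 hours


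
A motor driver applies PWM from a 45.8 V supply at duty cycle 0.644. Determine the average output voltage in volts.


V_avg = V_supply * D = 45.8*0.644 = 29.4952

29.4952 V


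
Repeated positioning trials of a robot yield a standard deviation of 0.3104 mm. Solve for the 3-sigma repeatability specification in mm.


repeatability = 3*sigma = 3*0.3104 = 0.9312

0.9312 mm


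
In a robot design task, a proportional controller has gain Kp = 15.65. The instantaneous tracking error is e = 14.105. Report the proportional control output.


u_P = Kp * e = 15.65 * 14.105 = 220.7433

220.7433


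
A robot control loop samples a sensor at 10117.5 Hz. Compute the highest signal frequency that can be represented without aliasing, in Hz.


f_max = f_s/2 = 10117.5/2 = 5058.7500

5058.7500 Hz


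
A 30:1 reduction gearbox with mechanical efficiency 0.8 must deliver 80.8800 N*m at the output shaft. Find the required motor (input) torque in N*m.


tau_in = tau_out / (N * eta) = 80.8800 / (30 * 0.8) = 3.3700

3.3700 N*m


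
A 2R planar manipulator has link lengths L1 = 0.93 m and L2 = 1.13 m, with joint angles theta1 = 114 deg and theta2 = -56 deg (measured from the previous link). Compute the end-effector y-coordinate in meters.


y = L1*sin(th1) + L2*sin(th1+th2) = 0.93*sin(114 deg) + 1.13*sin(58 deg) = 1.8079

1.8079 m


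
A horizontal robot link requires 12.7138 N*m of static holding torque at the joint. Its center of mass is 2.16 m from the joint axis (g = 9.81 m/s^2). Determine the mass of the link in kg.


m = tau / (g*L) = 12.7138 / (9.81 * 2.16) = 0.6000

0.6000 kg


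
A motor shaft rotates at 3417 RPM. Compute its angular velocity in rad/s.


omega = 3417 * 2*pi/60 = 357.8274

357.8274 rad/s


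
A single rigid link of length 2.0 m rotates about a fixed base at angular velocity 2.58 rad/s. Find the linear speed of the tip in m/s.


v = L*omega = 2.0 * 2.58 = 5.1600

5.1600 m/s


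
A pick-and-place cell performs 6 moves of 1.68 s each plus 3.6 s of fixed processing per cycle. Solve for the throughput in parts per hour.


T_cycle = 6*1.68 + 3.6 = 13.6800 s
rate = 3600/T = 263.1579

263.1579 parts/hour


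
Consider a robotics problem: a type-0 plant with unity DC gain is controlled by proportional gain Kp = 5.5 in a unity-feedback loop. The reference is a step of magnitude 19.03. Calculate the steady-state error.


e_ss = R/(1 + Kp) = 19.03/(1 + 5.5) = 19.03/6.5000 = 2.9277

2.9277


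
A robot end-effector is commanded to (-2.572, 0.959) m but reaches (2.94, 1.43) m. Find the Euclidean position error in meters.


dx = 2.94 - (-2.572) = 5.5120, dy = 1.43 - (0.959) = 0.4710
err = sqrt(30.382144 + 0.221841) = 5.5321

5.5321 m


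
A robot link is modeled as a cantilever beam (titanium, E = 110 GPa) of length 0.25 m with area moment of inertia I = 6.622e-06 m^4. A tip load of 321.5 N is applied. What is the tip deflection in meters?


delta = F*L^3/(3*E*I) = 321.5*0.25^3/(3*1.100e+11*6.622e-06)
      = 5.0234375/2185260 = 2.2988e-06

2.2988e-06 m


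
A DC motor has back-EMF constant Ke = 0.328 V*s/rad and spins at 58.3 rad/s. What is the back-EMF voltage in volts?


V_emf = Ke * omega = 0.328*58.3 = 19.1224

19.1224 V


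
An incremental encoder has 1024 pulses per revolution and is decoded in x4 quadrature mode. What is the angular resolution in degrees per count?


resolution = 360 / (PPR * 4) = 360 / 4096 = 0.0879

0.0879 degrees


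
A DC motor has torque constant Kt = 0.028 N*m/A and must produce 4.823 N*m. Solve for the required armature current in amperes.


I = tau / Kt = 4.823/0.028 = 172.2500

172.2500 A


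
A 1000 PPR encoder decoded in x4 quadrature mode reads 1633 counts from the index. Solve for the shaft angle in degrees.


angle = counts * 360 / (PPR*4) = 1633 * 360 / 4000 = 146.9700

146.9700 degrees


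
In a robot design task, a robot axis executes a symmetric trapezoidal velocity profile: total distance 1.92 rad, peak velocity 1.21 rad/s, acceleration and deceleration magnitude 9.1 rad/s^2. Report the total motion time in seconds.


t_acc = v/a = 1.21/9.1 = 0.132967 s
d_acc = v^2/(2a) = 0.080445 rad (each ramp)
d_cruise = 1.92 - 2*0.080445 = 1.759110 rad
t_cruise = 1.759110/1.21 = 1.453810 s
t_total = 2*0.132967 + 1.453810 = 1.7197

1.7197 s


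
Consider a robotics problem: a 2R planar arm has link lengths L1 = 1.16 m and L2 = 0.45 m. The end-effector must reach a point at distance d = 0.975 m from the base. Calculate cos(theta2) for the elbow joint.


cos(th2) = (d^2 - L1^2 - L2^2)/(2*L1*L2) = (0.975^2 - 1.16^2 - 0.45^2)/(2*1.16*0.45) = -0.5723

-0.5723


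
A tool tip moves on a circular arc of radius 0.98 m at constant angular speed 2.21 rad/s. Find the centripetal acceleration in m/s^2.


a_c = omega^2 * r = 2.21^2 * 0.98 = 4.7864

4.7864 m/s^2


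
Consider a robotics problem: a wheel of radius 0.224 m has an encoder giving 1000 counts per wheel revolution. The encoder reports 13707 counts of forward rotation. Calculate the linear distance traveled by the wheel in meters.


revs = 13707/1000 = 13.707000
d = revs * 2*pi*r = 13.707000 * 2*pi*0.224 = 19.2917

19.2917 m


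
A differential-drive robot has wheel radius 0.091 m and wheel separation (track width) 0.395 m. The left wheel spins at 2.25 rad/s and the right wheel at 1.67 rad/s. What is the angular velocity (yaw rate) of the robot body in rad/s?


omega = r*(wR - wL)/L = 0.091*(1.67 - (2.25))/0.395 = -0.1336

-0.1336 rad/s


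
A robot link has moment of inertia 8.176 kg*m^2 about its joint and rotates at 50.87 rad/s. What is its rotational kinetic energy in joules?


KE = (1/2)*I*omega^2 = 0.5*8.176*50.87^2 = 10578.7502

10578.7502 J


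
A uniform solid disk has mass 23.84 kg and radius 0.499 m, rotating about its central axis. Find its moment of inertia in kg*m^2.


I = (1/2)*m*R^2 = 0.5*23.84*0.499^2 = 2.9681

2.9681 kg*m^2


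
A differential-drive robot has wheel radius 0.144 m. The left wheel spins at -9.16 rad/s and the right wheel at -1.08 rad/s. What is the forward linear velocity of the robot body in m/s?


v = r*(wR + wL)/2 = 0.144*(-1.08 + -9.16)/2 = -0.7373

-0.7373 m/s


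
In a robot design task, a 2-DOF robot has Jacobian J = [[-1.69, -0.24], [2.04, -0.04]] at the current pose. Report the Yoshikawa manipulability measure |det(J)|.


det(J) = -1.69*-0.04 - (-0.24)*(2.04) = 0.5572
|det(J)| = 0.5572

0.5572


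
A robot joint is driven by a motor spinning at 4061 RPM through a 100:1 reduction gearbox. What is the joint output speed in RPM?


omega_joint = omega_motor / N = 4061 / 100 = 40.6100

40.6100 RPM
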